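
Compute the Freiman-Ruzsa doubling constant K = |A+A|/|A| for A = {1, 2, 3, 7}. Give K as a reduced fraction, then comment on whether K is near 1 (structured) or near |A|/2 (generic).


|A| = 4.
Compute A + A by enumerating all 16 pairs.
A + A = {2, 3, 4, 5, 6, 8, 9, 10, 14}, so |A + A| = 9.
K = |A + A| / |A| = 9/4 (already in lowest terms) ≈ 2.2500.
Reference: AP of size 4 gives K = 7/4 ≈ 1.7500; a fully generic set of size 4 gives K ≈ 2.5000.

|A| = 4, |A + A| = 9, K = 9/4.


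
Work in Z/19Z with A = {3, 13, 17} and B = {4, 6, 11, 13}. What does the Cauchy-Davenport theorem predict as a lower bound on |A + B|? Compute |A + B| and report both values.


Cauchy-Davenport: |A + B| ≥ min(p, |A| + |B| - 1) for A, B nonempty in Z/pZ.
|A| = 3, |B| = 4, p = 19.
CD lower bound = min(19, 3 + 4 - 1) = min(19, 6) = 6.
Compute A + B mod 19 directly:
a = 3: 3+4=7, 3+6=9, 3+11=14, 3+13=16
a = 13: 13+4=17, 13+6=0, 13+11=5, 13+13=7
a = 17: 17+4=2, 17+6=4, 17+11=9, 17+13=11
A + B = {0, 2, 4, 5, 7, 9, 11, 14, 16, 17}, so |A + B| = 10.
Verify: 10 ≥ 6? Yes ✓.

CD lower bound = 6, actual |A + B| = 10.


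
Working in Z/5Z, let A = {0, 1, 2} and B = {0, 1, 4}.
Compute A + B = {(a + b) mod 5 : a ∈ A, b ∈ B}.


Work in Z/5Z: reduce every sum a + b modulo 5.
Enumerate all 9 pairs:
a = 0: 0+0=0, 0+1=1, 0+4=4
a = 1: 1+0=1, 1+1=2, 1+4=0
a = 2: 2+0=2, 2+1=3, 2+4=1
Distinct residues collected: {0, 1, 2, 3, 4}
|A + B| = 5 (out of 5 total residues).

A + B = {0, 1, 2, 3, 4}


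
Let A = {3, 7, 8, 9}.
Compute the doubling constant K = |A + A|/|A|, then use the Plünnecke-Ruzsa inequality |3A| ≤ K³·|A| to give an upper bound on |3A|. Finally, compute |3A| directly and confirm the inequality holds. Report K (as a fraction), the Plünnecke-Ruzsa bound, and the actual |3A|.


|A| = 4.
Step 1: Compute A + A by enumerating all 16 pairs.
A + A = {6, 10, 11, 12, 14, 15, 16, 17, 18}, so |A + A| = 9.
Step 2: Doubling constant K = |A + A|/|A| = 9/4 = 9/4 ≈ 2.2500.
Step 3: Plünnecke-Ruzsa gives |3A| ≤ K³·|A| = (2.2500)³ · 4 ≈ 45.5625.
Step 4: Compute 3A = A + A + A directly by enumerating all triples (a,b,c) ∈ A³; |3A| = 15.
Step 5: Check 15 ≤ 45.5625? Yes ✓.

K = 9/4, Plünnecke-Ruzsa bound K³|A| ≈ 45.5625, |3A| = 15, inequality holds.


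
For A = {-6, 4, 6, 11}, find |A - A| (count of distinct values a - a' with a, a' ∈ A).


A - A = {a - a' : a, a' ∈ A}; |A| = 4.
Bounds: 2|A|-1 ≤ |A - A| ≤ |A|² - |A| + 1, i.e. 7 ≤ |A - A| ≤ 13.
Note: 0 ∈ A - A always (from a - a). The set is symmetric: if d ∈ A - A then -d ∈ A - A.
Enumerate nonzero differences d = a - a' with a > a' (then include -d):
Positive differences: {2, 5, 7, 10, 12, 17}
Full difference set: {0} ∪ (positive diffs) ∪ (negative diffs).
|A - A| = 1 + 2·6 = 13 (matches direct enumeration: 13).

|A - A| = 13


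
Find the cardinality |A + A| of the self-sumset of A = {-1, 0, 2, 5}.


A + A = {a + a' : a, a' ∈ A}; |A| = 4.
General bounds: 2|A| - 1 ≤ |A + A| ≤ |A|(|A|+1)/2, i.e. 7 ≤ |A + A| ≤ 10.
Lower bound 2|A|-1 is attained iff A is an arithmetic progression.
Enumerate sums a + a' for a ≤ a' (symmetric, so this suffices):
a = -1: -1+-1=-2, -1+0=-1, -1+2=1, -1+5=4
a = 0: 0+0=0, 0+2=2, 0+5=5
a = 2: 2+2=4, 2+5=7
a = 5: 5+5=10
Distinct sums: {-2, -1, 0, 1, 2, 4, 5, 7, 10}
|A + A| = 9

|A + A| = 9


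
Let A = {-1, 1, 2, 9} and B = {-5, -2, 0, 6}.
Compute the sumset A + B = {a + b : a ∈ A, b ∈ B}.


A + B = {a + b : a ∈ A, b ∈ B}.
Enumerate all |A|·|B| = 4·4 = 16 pairs (a, b) and collect distinct sums.
a = -1: -1+-5=-6, -1+-2=-3, -1+0=-1, -1+6=5
a = 1: 1+-5=-4, 1+-2=-1, 1+0=1, 1+6=7
a = 2: 2+-5=-3, 2+-2=0, 2+0=2, 2+6=8
a = 9: 9+-5=4, 9+-2=7, 9+0=9, 9+6=15
Collecting distinct sums: A + B = {-6, -4, -3, -1, 0, 1, 2, 4, 5, 7, 8, 9, 15}
|A + B| = 13

A + B = {-6, -4, -3, -1, 0, 1, 2, 4, 5, 7, 8, 9, 15}


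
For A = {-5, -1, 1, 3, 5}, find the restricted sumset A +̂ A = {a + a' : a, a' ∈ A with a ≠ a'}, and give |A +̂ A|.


Restricted sumset: A +̂ A = {a + a' : a ∈ A, a' ∈ A, a ≠ a'}.
Equivalently, take A + A and drop any sum 2a that is achievable ONLY as a + a for a ∈ A (i.e. sums representable only with equal summands).
Enumerate pairs (a, a') with a < a' (symmetric, so each unordered pair gives one sum; this covers all a ≠ a'):
  -5 + -1 = -6
  -5 + 1 = -4
  -5 + 3 = -2
  -5 + 5 = 0
  -1 + 1 = 0
  -1 + 3 = 2
  -1 + 5 = 4
  1 + 3 = 4
  1 + 5 = 6
  3 + 5 = 8
Collected distinct sums: {-6, -4, -2, 0, 2, 4, 6, 8}
|A +̂ A| = 8
(Reference bound: |A +̂ A| ≥ 2|A| - 3 for |A| ≥ 2, with |A| = 5 giving ≥ 7.)

|A +̂ A| = 8


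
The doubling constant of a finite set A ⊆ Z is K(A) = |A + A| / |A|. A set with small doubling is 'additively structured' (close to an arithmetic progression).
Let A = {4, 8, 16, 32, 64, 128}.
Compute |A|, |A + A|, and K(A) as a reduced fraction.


|A| = 6.
Compute A + A by enumerating all 36 pairs.
A + A = {8, 12, 16, 20, 24, 32, 36, 40, 48, 64, 68, 72, 80, 96, 128, 132, 136, 144, 160, 192, 256}, so |A + A| = 21.
K = |A + A| / |A| = 21/6 = 7/2 ≈ 3.5000.
Reference: AP of size 6 gives K = 11/6 ≈ 1.8333; a fully generic set of size 6 gives K ≈ 3.5000.

|A| = 6, |A + A| = 21, K = 21/6 = 7/2.


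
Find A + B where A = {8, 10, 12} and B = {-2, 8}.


A + B = {a + b : a ∈ A, b ∈ B}.
Enumerate all |A|·|B| = 3·2 = 6 pairs (a, b) and collect distinct sums.
a = 8: 8+-2=6, 8+8=16
a = 10: 10+-2=8, 10+8=18
a = 12: 12+-2=10, 12+8=20
Collecting distinct sums: A + B = {6, 8, 10, 16, 18, 20}
|A + B| = 6

A + B = {6, 8, 10, 16, 18, 20}


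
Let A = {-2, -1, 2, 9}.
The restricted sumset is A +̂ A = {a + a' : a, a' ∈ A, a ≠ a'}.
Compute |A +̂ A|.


Restricted sumset: A +̂ A = {a + a' : a ∈ A, a' ∈ A, a ≠ a'}.
Equivalently, take A + A and drop any sum 2a that is achievable ONLY as a + a for a ∈ A (i.e. sums representable only with equal summands).
Enumerate pairs (a, a') with a < a' (symmetric, so each unordered pair gives one sum; this covers all a ≠ a'):
  -2 + -1 = -3
  -2 + 2 = 0
  -2 + 9 = 7
  -1 + 2 = 1
  -1 + 9 = 8
  2 + 9 = 11
Collected distinct sums: {-3, 0, 1, 7, 8, 11}
|A +̂ A| = 6
(Reference bound: |A +̂ A| ≥ 2|A| - 3 for |A| ≥ 2, with |A| = 4 giving ≥ 5.)

|A +̂ A| = 6


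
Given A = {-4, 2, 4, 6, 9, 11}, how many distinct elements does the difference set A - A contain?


A - A = {a - a' : a, a' ∈ A}; |A| = 6.
Bounds: 2|A|-1 ≤ |A - A| ≤ |A|² - |A| + 1, i.e. 11 ≤ |A - A| ≤ 31.
Note: 0 ∈ A - A always (from a - a). The set is symmetric: if d ∈ A - A then -d ∈ A - A.
Enumerate nonzero differences d = a - a' with a > a' (then include -d):
Positive differences: {2, 3, 4, 5, 6, 7, 8, 9, 10, 13, 15}
Full difference set: {0} ∪ (positive diffs) ∪ (negative diffs).
|A - A| = 1 + 2·11 = 23 (matches direct enumeration: 23).

|A - A| = 23


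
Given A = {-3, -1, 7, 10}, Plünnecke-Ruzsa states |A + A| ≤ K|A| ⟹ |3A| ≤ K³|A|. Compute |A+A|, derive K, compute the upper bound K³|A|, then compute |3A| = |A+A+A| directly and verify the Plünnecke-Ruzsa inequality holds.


|A| = 4.
Step 1: Compute A + A by enumerating all 16 pairs.
A + A = {-6, -4, -2, 4, 6, 7, 9, 14, 17, 20}, so |A + A| = 10.
Step 2: Doubling constant K = |A + A|/|A| = 10/4 = 10/4 ≈ 2.5000.
Step 3: Plünnecke-Ruzsa gives |3A| ≤ K³·|A| = (2.5000)³ · 4 ≈ 62.5000.
Step 4: Compute 3A = A + A + A directly by enumerating all triples (a,b,c) ∈ A³; |3A| = 20.
Step 5: Check 20 ≤ 62.5000? Yes ✓.

K = 10/4, Plünnecke-Ruzsa bound K³|A| ≈ 62.5000, |3A| = 20, inequality holds.


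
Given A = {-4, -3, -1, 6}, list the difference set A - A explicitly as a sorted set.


A - A = {a - a' : a, a' ∈ A}.
Compute a - a' for each ordered pair (a, a'):
a = -4: -4--4=0, -4--3=-1, -4--1=-3, -4-6=-10
a = -3: -3--4=1, -3--3=0, -3--1=-2, -3-6=-9
a = -1: -1--4=3, -1--3=2, -1--1=0, -1-6=-7
a = 6: 6--4=10, 6--3=9, 6--1=7, 6-6=0
Collecting distinct values (and noting 0 appears from a-a):
A - A = {-10, -9, -7, -3, -2, -1, 0, 1, 2, 3, 7, 9, 10}
|A - A| = 13

A - A = {-10, -9, -7, -3, -2, -1, 0, 1, 2, 3, 7, 9, 10}


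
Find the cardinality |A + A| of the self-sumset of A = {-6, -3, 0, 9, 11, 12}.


A + A = {a + a' : a, a' ∈ A}; |A| = 6.
General bounds: 2|A| - 1 ≤ |A + A| ≤ |A|(|A|+1)/2, i.e. 11 ≤ |A + A| ≤ 21.
Lower bound 2|A|-1 is attained iff A is an arithmetic progression.
Enumerate sums a + a' for a ≤ a' (symmetric, so this suffices):
a = -6: -6+-6=-12, -6+-3=-9, -6+0=-6, -6+9=3, -6+11=5, -6+12=6
a = -3: -3+-3=-6, -3+0=-3, -3+9=6, -3+11=8, -3+12=9
a = 0: 0+0=0, 0+9=9, 0+11=11, 0+12=12
a = 9: 9+9=18, 9+11=20, 9+12=21
a = 11: 11+11=22, 11+12=23
a = 12: 12+12=24
Distinct sums: {-12, -9, -6, -3, 0, 3, 5, 6, 8, 9, 11, 12, 18, 20, 21, 22, 23, 24}
|A + A| = 18

|A + A| = 18


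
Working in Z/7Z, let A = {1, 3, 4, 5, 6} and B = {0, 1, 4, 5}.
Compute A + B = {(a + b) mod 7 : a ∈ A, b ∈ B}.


Work in Z/7Z: reduce every sum a + b modulo 7.
Enumerate all 20 pairs:
a = 1: 1+0=1, 1+1=2, 1+4=5, 1+5=6
a = 3: 3+0=3, 3+1=4, 3+4=0, 3+5=1
a = 4: 4+0=4, 4+1=5, 4+4=1, 4+5=2
a = 5: 5+0=5, 5+1=6, 5+4=2, 5+5=3
a = 6: 6+0=6, 6+1=0, 6+4=3, 6+5=4
Distinct residues collected: {0, 1, 2, 3, 4, 5, 6}
|A + B| = 7 (out of 7 total residues).

A + B = {0, 1, 2, 3, 4, 5, 6}


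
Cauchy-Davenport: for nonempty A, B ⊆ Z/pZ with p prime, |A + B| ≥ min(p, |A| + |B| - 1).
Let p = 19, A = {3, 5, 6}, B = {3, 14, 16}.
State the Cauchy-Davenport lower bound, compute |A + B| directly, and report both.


Cauchy-Davenport: |A + B| ≥ min(p, |A| + |B| - 1) for A, B nonempty in Z/pZ.
|A| = 3, |B| = 3, p = 19.
CD lower bound = min(19, 3 + 3 - 1) = min(19, 5) = 5.
Compute A + B mod 19 directly:
a = 3: 3+3=6, 3+14=17, 3+16=0
a = 5: 5+3=8, 5+14=0, 5+16=2
a = 6: 6+3=9, 6+14=1, 6+16=3
A + B = {0, 1, 2, 3, 6, 8, 9, 17}, so |A + B| = 8.
Verify: 8 ≥ 5? Yes ✓.

CD lower bound = 5, actual |A + B| = 8.


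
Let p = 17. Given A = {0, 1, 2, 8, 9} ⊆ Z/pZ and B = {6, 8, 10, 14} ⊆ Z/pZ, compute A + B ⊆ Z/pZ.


Work in Z/17Z: reduce every sum a + b modulo 17.
Enumerate all 20 pairs:
a = 0: 0+6=6, 0+8=8, 0+10=10, 0+14=14
a = 1: 1+6=7, 1+8=9, 1+10=11, 1+14=15
a = 2: 2+6=8, 2+8=10, 2+10=12, 2+14=16
a = 8: 8+6=14, 8+8=16, 8+10=1, 8+14=5
a = 9: 9+6=15, 9+8=0, 9+10=2, 9+14=6
Distinct residues collected: {0, 1, 2, 5, 6, 7, 8, 9, 10, 11, 12, 14, 15, 16}
|A + B| = 14 (out of 17 total residues).

A + B = {0, 1, 2, 5, 6, 7, 8, 9, 10, 11, 12, 14, 15, 16}


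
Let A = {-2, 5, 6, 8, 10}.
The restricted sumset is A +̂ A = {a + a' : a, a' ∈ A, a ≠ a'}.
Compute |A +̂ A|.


Restricted sumset: A +̂ A = {a + a' : a ∈ A, a' ∈ A, a ≠ a'}.
Equivalently, take A + A and drop any sum 2a that is achievable ONLY as a + a for a ∈ A (i.e. sums representable only with equal summands).
Enumerate pairs (a, a') with a < a' (symmetric, so each unordered pair gives one sum; this covers all a ≠ a'):
  -2 + 5 = 3
  -2 + 6 = 4
  -2 + 8 = 6
  -2 + 10 = 8
  5 + 6 = 11
  5 + 8 = 13
  5 + 10 = 15
  6 + 8 = 14
  6 + 10 = 16
  8 + 10 = 18
Collected distinct sums: {3, 4, 6, 8, 11, 13, 14, 15, 16, 18}
|A +̂ A| = 10
(Reference bound: |A +̂ A| ≥ 2|A| - 3 for |A| ≥ 2, with |A| = 5 giving ≥ 7.)

|A +̂ A| = 10


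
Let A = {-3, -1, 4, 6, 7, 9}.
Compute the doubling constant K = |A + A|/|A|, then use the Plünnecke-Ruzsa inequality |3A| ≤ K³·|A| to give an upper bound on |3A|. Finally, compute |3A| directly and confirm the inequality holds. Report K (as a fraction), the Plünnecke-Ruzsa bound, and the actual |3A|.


|A| = 6.
Step 1: Compute A + A by enumerating all 36 pairs.
A + A = {-6, -4, -2, 1, 3, 4, 5, 6, 8, 10, 11, 12, 13, 14, 15, 16, 18}, so |A + A| = 17.
Step 2: Doubling constant K = |A + A|/|A| = 17/6 = 17/6 ≈ 2.8333.
Step 3: Plünnecke-Ruzsa gives |3A| ≤ K³·|A| = (2.8333)³ · 6 ≈ 136.4722.
Step 4: Compute 3A = A + A + A directly by enumerating all triples (a,b,c) ∈ A³; |3A| = 31.
Step 5: Check 31 ≤ 136.4722? Yes ✓.

K = 17/6, Plünnecke-Ruzsa bound K³|A| ≈ 136.4722, |3A| = 31, inequality holds.


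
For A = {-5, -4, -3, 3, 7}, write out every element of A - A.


A - A = {a - a' : a, a' ∈ A}.
Compute a - a' for each ordered pair (a, a'):
a = -5: -5--5=0, -5--4=-1, -5--3=-2, -5-3=-8, -5-7=-12
a = -4: -4--5=1, -4--4=0, -4--3=-1, -4-3=-7, -4-7=-11
a = -3: -3--5=2, -3--4=1, -3--3=0, -3-3=-6, -3-7=-10
a = 3: 3--5=8, 3--4=7, 3--3=6, 3-3=0, 3-7=-4
a = 7: 7--5=12, 7--4=11, 7--3=10, 7-3=4, 7-7=0
Collecting distinct values (and noting 0 appears from a-a):
A - A = {-12, -11, -10, -8, -7, -6, -4, -2, -1, 0, 1, 2, 4, 6, 7, 8, 10, 11, 12}
|A - A| = 19

A - A = {-12, -11, -10, -8, -7, -6, -4, -2, -1, 0, 1, 2, 4, 6, 7, 8, 10, 11, 12}


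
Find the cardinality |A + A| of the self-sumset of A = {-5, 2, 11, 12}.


A + A = {a + a' : a, a' ∈ A}; |A| = 4.
General bounds: 2|A| - 1 ≤ |A + A| ≤ |A|(|A|+1)/2, i.e. 7 ≤ |A + A| ≤ 10.
Lower bound 2|A|-1 is attained iff A is an arithmetic progression.
Enumerate sums a + a' for a ≤ a' (symmetric, so this suffices):
a = -5: -5+-5=-10, -5+2=-3, -5+11=6, -5+12=7
a = 2: 2+2=4, 2+11=13, 2+12=14
a = 11: 11+11=22, 11+12=23
a = 12: 12+12=24
Distinct sums: {-10, -3, 4, 6, 7, 13, 14, 22, 23, 24}
|A + A| = 10

|A + A| = 10


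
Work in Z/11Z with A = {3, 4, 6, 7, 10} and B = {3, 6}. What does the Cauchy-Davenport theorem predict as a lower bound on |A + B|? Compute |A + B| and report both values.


Cauchy-Davenport: |A + B| ≥ min(p, |A| + |B| - 1) for A, B nonempty in Z/pZ.
|A| = 5, |B| = 2, p = 11.
CD lower bound = min(11, 5 + 2 - 1) = min(11, 6) = 6.
Compute A + B mod 11 directly:
a = 3: 3+3=6, 3+6=9
a = 4: 4+3=7, 4+6=10
a = 6: 6+3=9, 6+6=1
a = 7: 7+3=10, 7+6=2
a = 10: 10+3=2, 10+6=5
A + B = {1, 2, 5, 6, 7, 9, 10}, so |A + B| = 7.
Verify: 7 ≥ 6? Yes ✓.

CD lower bound = 6, actual |A + B| = 7.


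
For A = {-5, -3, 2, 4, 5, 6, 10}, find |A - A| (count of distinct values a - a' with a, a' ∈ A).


A - A = {a - a' : a, a' ∈ A}; |A| = 7.
Bounds: 2|A|-1 ≤ |A - A| ≤ |A|² - |A| + 1, i.e. 13 ≤ |A - A| ≤ 43.
Note: 0 ∈ A - A always (from a - a). The set is symmetric: if d ∈ A - A then -d ∈ A - A.
Enumerate nonzero differences d = a - a' with a > a' (then include -d):
Positive differences: {1, 2, 3, 4, 5, 6, 7, 8, 9, 10, 11, 13, 15}
Full difference set: {0} ∪ (positive diffs) ∪ (negative diffs).
|A - A| = 1 + 2·13 = 27 (matches direct enumeration: 27).

|A - A| = 27


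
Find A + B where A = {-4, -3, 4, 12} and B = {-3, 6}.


A + B = {a + b : a ∈ A, b ∈ B}.
Enumerate all |A|·|B| = 4·2 = 8 pairs (a, b) and collect distinct sums.
a = -4: -4+-3=-7, -4+6=2
a = -3: -3+-3=-6, -3+6=3
a = 4: 4+-3=1, 4+6=10
a = 12: 12+-3=9, 12+6=18
Collecting distinct sums: A + B = {-7, -6, 1, 2, 3, 9, 10, 18}
|A + B| = 8

A + B = {-7, -6, 1, 2, 3, 9, 10, 18}


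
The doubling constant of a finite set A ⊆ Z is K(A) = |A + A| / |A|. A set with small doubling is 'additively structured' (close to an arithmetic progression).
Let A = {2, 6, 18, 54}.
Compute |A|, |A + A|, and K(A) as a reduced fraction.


|A| = 4.
Compute A + A by enumerating all 16 pairs.
A + A = {4, 8, 12, 20, 24, 36, 56, 60, 72, 108}, so |A + A| = 10.
K = |A + A| / |A| = 10/4 = 5/2 ≈ 2.5000.
Reference: AP of size 4 gives K = 7/4 ≈ 1.7500; a fully generic set of size 4 gives K ≈ 2.5000.

|A| = 4, |A + A| = 10, K = 10/4 = 5/2.


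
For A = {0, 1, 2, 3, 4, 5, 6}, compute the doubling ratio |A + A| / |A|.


|A| = 7.
Compute A + A by enumerating all 49 pairs.
A + A = {0, 1, 2, 3, 4, 5, 6, 7, 8, 9, 10, 11, 12}, so |A + A| = 13.
K = |A + A| / |A| = 13/7 (already in lowest terms) ≈ 1.8571.
Reference: AP of size 7 gives K = 13/7 ≈ 1.8571; a fully generic set of size 7 gives K ≈ 4.0000.

|A| = 7, |A + A| = 13, K = 13/7.


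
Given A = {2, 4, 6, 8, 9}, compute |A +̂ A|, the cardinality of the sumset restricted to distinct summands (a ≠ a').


Restricted sumset: A +̂ A = {a + a' : a ∈ A, a' ∈ A, a ≠ a'}.
Equivalently, take A + A and drop any sum 2a that is achievable ONLY as a + a for a ∈ A (i.e. sums representable only with equal summands).
Enumerate pairs (a, a') with a < a' (symmetric, so each unordered pair gives one sum; this covers all a ≠ a'):
  2 + 4 = 6
  2 + 6 = 8
  2 + 8 = 10
  2 + 9 = 11
  4 + 6 = 10
  4 + 8 = 12
  4 + 9 = 13
  6 + 8 = 14
  6 + 9 = 15
  8 + 9 = 17
Collected distinct sums: {6, 8, 10, 11, 12, 13, 14, 15, 17}
|A +̂ A| = 9
(Reference bound: |A +̂ A| ≥ 2|A| - 3 for |A| ≥ 2, with |A| = 5 giving ≥ 7.)

|A +̂ A| = 9


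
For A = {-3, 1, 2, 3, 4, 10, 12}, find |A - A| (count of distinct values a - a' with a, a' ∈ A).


A - A = {a - a' : a, a' ∈ A}; |A| = 7.
Bounds: 2|A|-1 ≤ |A - A| ≤ |A|² - |A| + 1, i.e. 13 ≤ |A - A| ≤ 43.
Note: 0 ∈ A - A always (from a - a). The set is symmetric: if d ∈ A - A then -d ∈ A - A.
Enumerate nonzero differences d = a - a' with a > a' (then include -d):
Positive differences: {1, 2, 3, 4, 5, 6, 7, 8, 9, 10, 11, 13, 15}
Full difference set: {0} ∪ (positive diffs) ∪ (negative diffs).
|A - A| = 1 + 2·13 = 27 (matches direct enumeration: 27).

|A - A| = 27


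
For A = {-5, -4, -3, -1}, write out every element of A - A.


A - A = {a - a' : a, a' ∈ A}.
Compute a - a' for each ordered pair (a, a'):
a = -5: -5--5=0, -5--4=-1, -5--3=-2, -5--1=-4
a = -4: -4--5=1, -4--4=0, -4--3=-1, -4--1=-3
a = -3: -3--5=2, -3--4=1, -3--3=0, -3--1=-2
a = -1: -1--5=4, -1--4=3, -1--3=2, -1--1=0
Collecting distinct values (and noting 0 appears from a-a):
A - A = {-4, -3, -2, -1, 0, 1, 2, 3, 4}
|A - A| = 9

A - A = {-4, -3, -2, -1, 0, 1, 2, 3, 4}


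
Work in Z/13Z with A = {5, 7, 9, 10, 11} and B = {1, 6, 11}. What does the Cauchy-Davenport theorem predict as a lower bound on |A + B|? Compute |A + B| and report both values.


Cauchy-Davenport: |A + B| ≥ min(p, |A| + |B| - 1) for A, B nonempty in Z/pZ.
|A| = 5, |B| = 3, p = 13.
CD lower bound = min(13, 5 + 3 - 1) = min(13, 7) = 7.
Compute A + B mod 13 directly:
a = 5: 5+1=6, 5+6=11, 5+11=3
a = 7: 7+1=8, 7+6=0, 7+11=5
a = 9: 9+1=10, 9+6=2, 9+11=7
a = 10: 10+1=11, 10+6=3, 10+11=8
a = 11: 11+1=12, 11+6=4, 11+11=9
A + B = {0, 2, 3, 4, 5, 6, 7, 8, 9, 10, 11, 12}, so |A + B| = 12.
Verify: 12 ≥ 7? Yes ✓.

CD lower bound = 7, actual |A + B| = 12.


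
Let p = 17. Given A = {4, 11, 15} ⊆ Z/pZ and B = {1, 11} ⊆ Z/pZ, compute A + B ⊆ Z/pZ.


Work in Z/17Z: reduce every sum a + b modulo 17.
Enumerate all 6 pairs:
a = 4: 4+1=5, 4+11=15
a = 11: 11+1=12, 11+11=5
a = 15: 15+1=16, 15+11=9
Distinct residues collected: {5, 9, 12, 15, 16}
|A + B| = 5 (out of 17 total residues).

A + B = {5, 9, 12, 15, 16}


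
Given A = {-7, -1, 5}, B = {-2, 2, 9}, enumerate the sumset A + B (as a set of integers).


A + B = {a + b : a ∈ A, b ∈ B}.
Enumerate all |A|·|B| = 3·3 = 9 pairs (a, b) and collect distinct sums.
a = -7: -7+-2=-9, -7+2=-5, -7+9=2
a = -1: -1+-2=-3, -1+2=1, -1+9=8
a = 5: 5+-2=3, 5+2=7, 5+9=14
Collecting distinct sums: A + B = {-9, -5, -3, 1, 2, 3, 7, 8, 14}
|A + B| = 9

A + B = {-9, -5, -3, 1, 2, 3, 7, 8, 14}


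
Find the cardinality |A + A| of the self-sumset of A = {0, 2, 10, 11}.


A + A = {a + a' : a, a' ∈ A}; |A| = 4.
General bounds: 2|A| - 1 ≤ |A + A| ≤ |A|(|A|+1)/2, i.e. 7 ≤ |A + A| ≤ 10.
Lower bound 2|A|-1 is attained iff A is an arithmetic progression.
Enumerate sums a + a' for a ≤ a' (symmetric, so this suffices):
a = 0: 0+0=0, 0+2=2, 0+10=10, 0+11=11
a = 2: 2+2=4, 2+10=12, 2+11=13
a = 10: 10+10=20, 10+11=21
a = 11: 11+11=22
Distinct sums: {0, 2, 4, 10, 11, 12, 13, 20, 21, 22}
|A + A| = 10

|A + A| = 10


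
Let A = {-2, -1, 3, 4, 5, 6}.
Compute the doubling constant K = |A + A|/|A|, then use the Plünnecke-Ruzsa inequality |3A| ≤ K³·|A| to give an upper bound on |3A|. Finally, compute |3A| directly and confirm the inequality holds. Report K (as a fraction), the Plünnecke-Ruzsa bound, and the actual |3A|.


|A| = 6.
Step 1: Compute A + A by enumerating all 36 pairs.
A + A = {-4, -3, -2, 1, 2, 3, 4, 5, 6, 7, 8, 9, 10, 11, 12}, so |A + A| = 15.
Step 2: Doubling constant K = |A + A|/|A| = 15/6 = 15/6 ≈ 2.5000.
Step 3: Plünnecke-Ruzsa gives |3A| ≤ K³·|A| = (2.5000)³ · 6 ≈ 93.7500.
Step 4: Compute 3A = A + A + A directly by enumerating all triples (a,b,c) ∈ A³; |3A| = 24.
Step 5: Check 24 ≤ 93.7500? Yes ✓.

K = 15/6, Plünnecke-Ruzsa bound K³|A| ≈ 93.7500, |3A| = 24, inequality holds.


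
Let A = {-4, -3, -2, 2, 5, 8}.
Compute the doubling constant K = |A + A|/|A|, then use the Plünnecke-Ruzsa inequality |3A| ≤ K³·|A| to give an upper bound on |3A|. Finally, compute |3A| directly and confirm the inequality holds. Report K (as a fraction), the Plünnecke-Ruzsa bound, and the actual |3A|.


|A| = 6.
Step 1: Compute A + A by enumerating all 36 pairs.
A + A = {-8, -7, -6, -5, -4, -2, -1, 0, 1, 2, 3, 4, 5, 6, 7, 10, 13, 16}, so |A + A| = 18.
Step 2: Doubling constant K = |A + A|/|A| = 18/6 = 18/6 ≈ 3.0000.
Step 3: Plünnecke-Ruzsa gives |3A| ≤ K³·|A| = (3.0000)³ · 6 ≈ 162.0000.
Step 4: Compute 3A = A + A + A directly by enumerating all triples (a,b,c) ∈ A³; |3A| = 31.
Step 5: Check 31 ≤ 162.0000? Yes ✓.

K = 18/6, Plünnecke-Ruzsa bound K³|A| ≈ 162.0000, |3A| = 31, inequality holds.


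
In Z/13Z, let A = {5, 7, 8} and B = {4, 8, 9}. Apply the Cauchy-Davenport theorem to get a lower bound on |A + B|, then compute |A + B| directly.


Cauchy-Davenport: |A + B| ≥ min(p, |A| + |B| - 1) for A, B nonempty in Z/pZ.
|A| = 3, |B| = 3, p = 13.
CD lower bound = min(13, 3 + 3 - 1) = min(13, 5) = 5.
Compute A + B mod 13 directly:
a = 5: 5+4=9, 5+8=0, 5+9=1
a = 7: 7+4=11, 7+8=2, 7+9=3
a = 8: 8+4=12, 8+8=3, 8+9=4
A + B = {0, 1, 2, 3, 4, 9, 11, 12}, so |A + B| = 8.
Verify: 8 ≥ 5? Yes ✓.

CD lower bound = 5, actual |A + B| = 8.


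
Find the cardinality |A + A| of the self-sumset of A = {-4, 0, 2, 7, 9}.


A + A = {a + a' : a, a' ∈ A}; |A| = 5.
General bounds: 2|A| - 1 ≤ |A + A| ≤ |A|(|A|+1)/2, i.e. 9 ≤ |A + A| ≤ 15.
Lower bound 2|A|-1 is attained iff A is an arithmetic progression.
Enumerate sums a + a' for a ≤ a' (symmetric, so this suffices):
a = -4: -4+-4=-8, -4+0=-4, -4+2=-2, -4+7=3, -4+9=5
a = 0: 0+0=0, 0+2=2, 0+7=7, 0+9=9
a = 2: 2+2=4, 2+7=9, 2+9=11
a = 7: 7+7=14, 7+9=16
a = 9: 9+9=18
Distinct sums: {-8, -4, -2, 0, 2, 3, 4, 5, 7, 9, 11, 14, 16, 18}
|A + A| = 14

|A + A| = 14


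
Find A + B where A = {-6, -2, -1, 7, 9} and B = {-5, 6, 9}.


A + B = {a + b : a ∈ A, b ∈ B}.
Enumerate all |A|·|B| = 5·3 = 15 pairs (a, b) and collect distinct sums.
a = -6: -6+-5=-11, -6+6=0, -6+9=3
a = -2: -2+-5=-7, -2+6=4, -2+9=7
a = -1: -1+-5=-6, -1+6=5, -1+9=8
a = 7: 7+-5=2, 7+6=13, 7+9=16
a = 9: 9+-5=4, 9+6=15, 9+9=18
Collecting distinct sums: A + B = {-11, -7, -6, 0, 2, 3, 4, 5, 7, 8, 13, 15, 16, 18}
|A + B| = 14

A + B = {-11, -7, -6, 0, 2, 3, 4, 5, 7, 8, 13, 15, 16, 18}


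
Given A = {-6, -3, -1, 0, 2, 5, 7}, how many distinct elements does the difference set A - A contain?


A - A = {a - a' : a, a' ∈ A}; |A| = 7.
Bounds: 2|A|-1 ≤ |A - A| ≤ |A|² - |A| + 1, i.e. 13 ≤ |A - A| ≤ 43.
Note: 0 ∈ A - A always (from a - a). The set is symmetric: if d ∈ A - A then -d ∈ A - A.
Enumerate nonzero differences d = a - a' with a > a' (then include -d):
Positive differences: {1, 2, 3, 5, 6, 7, 8, 10, 11, 13}
Full difference set: {0} ∪ (positive diffs) ∪ (negative diffs).
|A - A| = 1 + 2·10 = 21 (matches direct enumeration: 21).

|A - A| = 21


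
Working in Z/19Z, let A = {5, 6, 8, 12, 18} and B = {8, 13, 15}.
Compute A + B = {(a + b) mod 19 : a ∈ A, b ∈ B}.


Work in Z/19Z: reduce every sum a + b modulo 19.
Enumerate all 15 pairs:
a = 5: 5+8=13, 5+13=18, 5+15=1
a = 6: 6+8=14, 6+13=0, 6+15=2
a = 8: 8+8=16, 8+13=2, 8+15=4
a = 12: 12+8=1, 12+13=6, 12+15=8
a = 18: 18+8=7, 18+13=12, 18+15=14
Distinct residues collected: {0, 1, 2, 4, 6, 7, 8, 12, 13, 14, 16, 18}
|A + B| = 12 (out of 19 total residues).

A + B = {0, 1, 2, 4, 6, 7, 8, 12, 13, 14, 16, 18}


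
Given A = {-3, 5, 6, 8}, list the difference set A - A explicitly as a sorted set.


A - A = {a - a' : a, a' ∈ A}.
Compute a - a' for each ordered pair (a, a'):
a = -3: -3--3=0, -3-5=-8, -3-6=-9, -3-8=-11
a = 5: 5--3=8, 5-5=0, 5-6=-1, 5-8=-3
a = 6: 6--3=9, 6-5=1, 6-6=0, 6-8=-2
a = 8: 8--3=11, 8-5=3, 8-6=2, 8-8=0
Collecting distinct values (and noting 0 appears from a-a):
A - A = {-11, -9, -8, -3, -2, -1, 0, 1, 2, 3, 8, 9, 11}
|A - A| = 13

A - A = {-11, -9, -8, -3, -2, -1, 0, 1, 2, 3, 8, 9, 11}


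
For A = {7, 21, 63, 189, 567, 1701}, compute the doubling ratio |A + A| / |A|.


|A| = 6.
Compute A + A by enumerating all 36 pairs.
A + A = {14, 28, 42, 70, 84, 126, 196, 210, 252, 378, 574, 588, 630, 756, 1134, 1708, 1722, 1764, 1890, 2268, 3402}, so |A + A| = 21.
K = |A + A| / |A| = 21/6 = 7/2 ≈ 3.5000.
Reference: AP of size 6 gives K = 11/6 ≈ 1.8333; a fully generic set of size 6 gives K ≈ 3.5000.

|A| = 6, |A + A| = 21, K = 21/6 = 7/2.


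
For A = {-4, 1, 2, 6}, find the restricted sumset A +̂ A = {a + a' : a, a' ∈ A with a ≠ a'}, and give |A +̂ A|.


Restricted sumset: A +̂ A = {a + a' : a ∈ A, a' ∈ A, a ≠ a'}.
Equivalently, take A + A and drop any sum 2a that is achievable ONLY as a + a for a ∈ A (i.e. sums representable only with equal summands).
Enumerate pairs (a, a') with a < a' (symmetric, so each unordered pair gives one sum; this covers all a ≠ a'):
  -4 + 1 = -3
  -4 + 2 = -2
  -4 + 6 = 2
  1 + 2 = 3
  1 + 6 = 7
  2 + 6 = 8
Collected distinct sums: {-3, -2, 2, 3, 7, 8}
|A +̂ A| = 6
(Reference bound: |A +̂ A| ≥ 2|A| - 3 for |A| ≥ 2, with |A| = 4 giving ≥ 5.)

|A +̂ A| = 6


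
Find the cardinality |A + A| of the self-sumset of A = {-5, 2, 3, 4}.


A + A = {a + a' : a, a' ∈ A}; |A| = 4.
General bounds: 2|A| - 1 ≤ |A + A| ≤ |A|(|A|+1)/2, i.e. 7 ≤ |A + A| ≤ 10.
Lower bound 2|A|-1 is attained iff A is an arithmetic progression.
Enumerate sums a + a' for a ≤ a' (symmetric, so this suffices):
a = -5: -5+-5=-10, -5+2=-3, -5+3=-2, -5+4=-1
a = 2: 2+2=4, 2+3=5, 2+4=6
a = 3: 3+3=6, 3+4=7
a = 4: 4+4=8
Distinct sums: {-10, -3, -2, -1, 4, 5, 6, 7, 8}
|A + A| = 9

|A + A| = 9


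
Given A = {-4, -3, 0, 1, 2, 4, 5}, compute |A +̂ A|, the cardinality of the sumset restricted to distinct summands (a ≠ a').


Restricted sumset: A +̂ A = {a + a' : a ∈ A, a' ∈ A, a ≠ a'}.
Equivalently, take A + A and drop any sum 2a that is achievable ONLY as a + a for a ∈ A (i.e. sums representable only with equal summands).
Enumerate pairs (a, a') with a < a' (symmetric, so each unordered pair gives one sum; this covers all a ≠ a'):
  -4 + -3 = -7
  -4 + 0 = -4
  -4 + 1 = -3
  -4 + 2 = -2
  -4 + 4 = 0
  -4 + 5 = 1
  -3 + 0 = -3
  -3 + 1 = -2
  -3 + 2 = -1
  -3 + 4 = 1
  -3 + 5 = 2
  0 + 1 = 1
  0 + 2 = 2
  0 + 4 = 4
  0 + 5 = 5
  1 + 2 = 3
  1 + 4 = 5
  1 + 5 = 6
  2 + 4 = 6
  2 + 5 = 7
  4 + 5 = 9
Collected distinct sums: {-7, -4, -3, -2, -1, 0, 1, 2, 3, 4, 5, 6, 7, 9}
|A +̂ A| = 14
(Reference bound: |A +̂ A| ≥ 2|A| - 3 for |A| ≥ 2, with |A| = 7 giving ≥ 11.)

|A +̂ A| = 14


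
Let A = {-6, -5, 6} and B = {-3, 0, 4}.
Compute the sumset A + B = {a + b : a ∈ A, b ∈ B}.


A + B = {a + b : a ∈ A, b ∈ B}.
Enumerate all |A|·|B| = 3·3 = 9 pairs (a, b) and collect distinct sums.
a = -6: -6+-3=-9, -6+0=-6, -6+4=-2
a = -5: -5+-3=-8, -5+0=-5, -5+4=-1
a = 6: 6+-3=3, 6+0=6, 6+4=10
Collecting distinct sums: A + B = {-9, -8, -6, -5, -2, -1, 3, 6, 10}
|A + B| = 9

A + B = {-9, -8, -6, -5, -2, -1, 3, 6, 10}


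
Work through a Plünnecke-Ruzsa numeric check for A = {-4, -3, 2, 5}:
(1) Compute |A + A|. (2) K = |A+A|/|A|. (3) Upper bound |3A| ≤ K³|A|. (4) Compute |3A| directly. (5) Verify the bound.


|A| = 4.
Step 1: Compute A + A by enumerating all 16 pairs.
A + A = {-8, -7, -6, -2, -1, 1, 2, 4, 7, 10}, so |A + A| = 10.
Step 2: Doubling constant K = |A + A|/|A| = 10/4 = 10/4 ≈ 2.5000.
Step 3: Plünnecke-Ruzsa gives |3A| ≤ K³·|A| = (2.5000)³ · 4 ≈ 62.5000.
Step 4: Compute 3A = A + A + A directly by enumerating all triples (a,b,c) ∈ A³; |3A| = 19.
Step 5: Check 19 ≤ 62.5000? Yes ✓.

K = 10/4, Plünnecke-Ruzsa bound K³|A| ≈ 62.5000, |3A| = 19, inequality holds.


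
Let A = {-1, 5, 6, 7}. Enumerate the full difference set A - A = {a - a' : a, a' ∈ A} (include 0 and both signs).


A - A = {a - a' : a, a' ∈ A}.
Compute a - a' for each ordered pair (a, a'):
a = -1: -1--1=0, -1-5=-6, -1-6=-7, -1-7=-8
a = 5: 5--1=6, 5-5=0, 5-6=-1, 5-7=-2
a = 6: 6--1=7, 6-5=1, 6-6=0, 6-7=-1
a = 7: 7--1=8, 7-5=2, 7-6=1, 7-7=0
Collecting distinct values (and noting 0 appears from a-a):
A - A = {-8, -7, -6, -2, -1, 0, 1, 2, 6, 7, 8}
|A - A| = 11

A - A = {-8, -7, -6, -2, -1, 0, 1, 2, 6, 7, 8}


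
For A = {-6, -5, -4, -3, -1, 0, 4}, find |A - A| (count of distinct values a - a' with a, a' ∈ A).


A - A = {a - a' : a, a' ∈ A}; |A| = 7.
Bounds: 2|A|-1 ≤ |A - A| ≤ |A|² - |A| + 1, i.e. 13 ≤ |A - A| ≤ 43.
Note: 0 ∈ A - A always (from a - a). The set is symmetric: if d ∈ A - A then -d ∈ A - A.
Enumerate nonzero differences d = a - a' with a > a' (then include -d):
Positive differences: {1, 2, 3, 4, 5, 6, 7, 8, 9, 10}
Full difference set: {0} ∪ (positive diffs) ∪ (negative diffs).
|A - A| = 1 + 2·10 = 21 (matches direct enumeration: 21).

|A - A| = 21


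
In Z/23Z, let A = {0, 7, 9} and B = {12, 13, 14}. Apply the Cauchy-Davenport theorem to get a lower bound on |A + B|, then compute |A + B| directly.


Cauchy-Davenport: |A + B| ≥ min(p, |A| + |B| - 1) for A, B nonempty in Z/pZ.
|A| = 3, |B| = 3, p = 23.
CD lower bound = min(23, 3 + 3 - 1) = min(23, 5) = 5.
Compute A + B mod 23 directly:
a = 0: 0+12=12, 0+13=13, 0+14=14
a = 7: 7+12=19, 7+13=20, 7+14=21
a = 9: 9+12=21, 9+13=22, 9+14=0
A + B = {0, 12, 13, 14, 19, 20, 21, 22}, so |A + B| = 8.
Verify: 8 ≥ 5? Yes ✓.

CD lower bound = 5, actual |A + B| = 8.


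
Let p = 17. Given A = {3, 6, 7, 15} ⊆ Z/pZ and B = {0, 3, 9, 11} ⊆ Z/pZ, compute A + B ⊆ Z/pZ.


Work in Z/17Z: reduce every sum a + b modulo 17.
Enumerate all 16 pairs:
a = 3: 3+0=3, 3+3=6, 3+9=12, 3+11=14
a = 6: 6+0=6, 6+3=9, 6+9=15, 6+11=0
a = 7: 7+0=7, 7+3=10, 7+9=16, 7+11=1
a = 15: 15+0=15, 15+3=1, 15+9=7, 15+11=9
Distinct residues collected: {0, 1, 3, 6, 7, 9, 10, 12, 14, 15, 16}
|A + B| = 11 (out of 17 total residues).

A + B = {0, 1, 3, 6, 7, 9, 10, 12, 14, 15, 16}


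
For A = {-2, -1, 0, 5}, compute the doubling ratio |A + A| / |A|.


|A| = 4.
Compute A + A by enumerating all 16 pairs.
A + A = {-4, -3, -2, -1, 0, 3, 4, 5, 10}, so |A + A| = 9.
K = |A + A| / |A| = 9/4 (already in lowest terms) ≈ 2.2500.
Reference: AP of size 4 gives K = 7/4 ≈ 1.7500; a fully generic set of size 4 gives K ≈ 2.5000.

|A| = 4, |A + A| = 9, K = 9/4.


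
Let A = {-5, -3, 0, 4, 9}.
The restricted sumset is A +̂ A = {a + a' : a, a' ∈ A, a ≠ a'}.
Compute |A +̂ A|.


Restricted sumset: A +̂ A = {a + a' : a ∈ A, a' ∈ A, a ≠ a'}.
Equivalently, take A + A and drop any sum 2a that is achievable ONLY as a + a for a ∈ A (i.e. sums representable only with equal summands).
Enumerate pairs (a, a') with a < a' (symmetric, so each unordered pair gives one sum; this covers all a ≠ a'):
  -5 + -3 = -8
  -5 + 0 = -5
  -5 + 4 = -1
  -5 + 9 = 4
  -3 + 0 = -3
  -3 + 4 = 1
  -3 + 9 = 6
  0 + 4 = 4
  0 + 9 = 9
  4 + 9 = 13
Collected distinct sums: {-8, -5, -3, -1, 1, 4, 6, 9, 13}
|A +̂ A| = 9
(Reference bound: |A +̂ A| ≥ 2|A| - 3 for |A| ≥ 2, with |A| = 5 giving ≥ 7.)

|A +̂ A| = 9


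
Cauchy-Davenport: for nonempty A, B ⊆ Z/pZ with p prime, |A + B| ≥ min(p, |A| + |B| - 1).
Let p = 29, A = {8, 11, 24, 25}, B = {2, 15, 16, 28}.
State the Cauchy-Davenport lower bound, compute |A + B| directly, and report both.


Cauchy-Davenport: |A + B| ≥ min(p, |A| + |B| - 1) for A, B nonempty in Z/pZ.
|A| = 4, |B| = 4, p = 29.
CD lower bound = min(29, 4 + 4 - 1) = min(29, 7) = 7.
Compute A + B mod 29 directly:
a = 8: 8+2=10, 8+15=23, 8+16=24, 8+28=7
a = 11: 11+2=13, 11+15=26, 11+16=27, 11+28=10
a = 24: 24+2=26, 24+15=10, 24+16=11, 24+28=23
a = 25: 25+2=27, 25+15=11, 25+16=12, 25+28=24
A + B = {7, 10, 11, 12, 13, 23, 24, 26, 27}, so |A + B| = 9.
Verify: 9 ≥ 7? Yes ✓.

CD lower bound = 7, actual |A + B| = 9.


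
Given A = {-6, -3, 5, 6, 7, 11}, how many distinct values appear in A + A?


A + A = {a + a' : a, a' ∈ A}; |A| = 6.
General bounds: 2|A| - 1 ≤ |A + A| ≤ |A|(|A|+1)/2, i.e. 11 ≤ |A + A| ≤ 21.
Lower bound 2|A|-1 is attained iff A is an arithmetic progression.
Enumerate sums a + a' for a ≤ a' (symmetric, so this suffices):
a = -6: -6+-6=-12, -6+-3=-9, -6+5=-1, -6+6=0, -6+7=1, -6+11=5
a = -3: -3+-3=-6, -3+5=2, -3+6=3, -3+7=4, -3+11=8
a = 5: 5+5=10, 5+6=11, 5+7=12, 5+11=16
a = 6: 6+6=12, 6+7=13, 6+11=17
a = 7: 7+7=14, 7+11=18
a = 11: 11+11=22
Distinct sums: {-12, -9, -6, -1, 0, 1, 2, 3, 4, 5, 8, 10, 11, 12, 13, 14, 16, 17, 18, 22}
|A + A| = 20

|A + A| = 20


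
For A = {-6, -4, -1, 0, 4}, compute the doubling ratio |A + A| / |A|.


|A| = 5.
Compute A + A by enumerating all 25 pairs.
A + A = {-12, -10, -8, -7, -6, -5, -4, -2, -1, 0, 3, 4, 8}, so |A + A| = 13.
K = |A + A| / |A| = 13/5 (already in lowest terms) ≈ 2.6000.
Reference: AP of size 5 gives K = 9/5 ≈ 1.8000; a fully generic set of size 5 gives K ≈ 3.0000.

|A| = 5, |A + A| = 13, K = 13/5.


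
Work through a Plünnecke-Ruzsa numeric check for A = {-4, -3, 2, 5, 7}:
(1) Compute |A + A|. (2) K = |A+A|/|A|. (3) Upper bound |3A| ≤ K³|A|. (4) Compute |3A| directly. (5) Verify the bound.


|A| = 5.
Step 1: Compute A + A by enumerating all 25 pairs.
A + A = {-8, -7, -6, -2, -1, 1, 2, 3, 4, 7, 9, 10, 12, 14}, so |A + A| = 14.
Step 2: Doubling constant K = |A + A|/|A| = 14/5 = 14/5 ≈ 2.8000.
Step 3: Plünnecke-Ruzsa gives |3A| ≤ K³·|A| = (2.8000)³ · 5 ≈ 109.7600.
Step 4: Compute 3A = A + A + A directly by enumerating all triples (a,b,c) ∈ A³; |3A| = 28.
Step 5: Check 28 ≤ 109.7600? Yes ✓.

K = 14/5, Plünnecke-Ruzsa bound K³|A| ≈ 109.7600, |3A| = 28, inequality holds.


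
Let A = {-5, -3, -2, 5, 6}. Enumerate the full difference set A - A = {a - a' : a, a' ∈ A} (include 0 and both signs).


A - A = {a - a' : a, a' ∈ A}.
Compute a - a' for each ordered pair (a, a'):
a = -5: -5--5=0, -5--3=-2, -5--2=-3, -5-5=-10, -5-6=-11
a = -3: -3--5=2, -3--3=0, -3--2=-1, -3-5=-8, -3-6=-9
a = -2: -2--5=3, -2--3=1, -2--2=0, -2-5=-7, -2-6=-8
a = 5: 5--5=10, 5--3=8, 5--2=7, 5-5=0, 5-6=-1
a = 6: 6--5=11, 6--3=9, 6--2=8, 6-5=1, 6-6=0
Collecting distinct values (and noting 0 appears from a-a):
A - A = {-11, -10, -9, -8, -7, -3, -2, -1, 0, 1, 2, 3, 7, 8, 9, 10, 11}
|A - A| = 17

A - A = {-11, -10, -9, -8, -7, -3, -2, -1, 0, 1, 2, 3, 7, 8, 9, 10, 11}


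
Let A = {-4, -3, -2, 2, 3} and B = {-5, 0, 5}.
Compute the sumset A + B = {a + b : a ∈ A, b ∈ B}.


A + B = {a + b : a ∈ A, b ∈ B}.
Enumerate all |A|·|B| = 5·3 = 15 pairs (a, b) and collect distinct sums.
a = -4: -4+-5=-9, -4+0=-4, -4+5=1
a = -3: -3+-5=-8, -3+0=-3, -3+5=2
a = -2: -2+-5=-7, -2+0=-2, -2+5=3
a = 2: 2+-5=-3, 2+0=2, 2+5=7
a = 3: 3+-5=-2, 3+0=3, 3+5=8
Collecting distinct sums: A + B = {-9, -8, -7, -4, -3, -2, 1, 2, 3, 7, 8}
|A + B| = 11

A + B = {-9, -8, -7, -4, -3, -2, 1, 2, 3, 7, 8}


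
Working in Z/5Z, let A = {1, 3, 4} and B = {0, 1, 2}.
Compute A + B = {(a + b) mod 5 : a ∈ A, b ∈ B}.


Work in Z/5Z: reduce every sum a + b modulo 5.
Enumerate all 9 pairs:
a = 1: 1+0=1, 1+1=2, 1+2=3
a = 3: 3+0=3, 3+1=4, 3+2=0
a = 4: 4+0=4, 4+1=0, 4+2=1
Distinct residues collected: {0, 1, 2, 3, 4}
|A + B| = 5 (out of 5 total residues).

A + B = {0, 1, 2, 3, 4}


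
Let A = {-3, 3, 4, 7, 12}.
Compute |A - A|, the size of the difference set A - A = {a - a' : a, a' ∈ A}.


A - A = {a - a' : a, a' ∈ A}; |A| = 5.
Bounds: 2|A|-1 ≤ |A - A| ≤ |A|² - |A| + 1, i.e. 9 ≤ |A - A| ≤ 21.
Note: 0 ∈ A - A always (from a - a). The set is symmetric: if d ∈ A - A then -d ∈ A - A.
Enumerate nonzero differences d = a - a' with a > a' (then include -d):
Positive differences: {1, 3, 4, 5, 6, 7, 8, 9, 10, 15}
Full difference set: {0} ∪ (positive diffs) ∪ (negative diffs).
|A - A| = 1 + 2·10 = 21 (matches direct enumeration: 21).

|A - A| = 21


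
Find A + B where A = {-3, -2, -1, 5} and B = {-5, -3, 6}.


A + B = {a + b : a ∈ A, b ∈ B}.
Enumerate all |A|·|B| = 4·3 = 12 pairs (a, b) and collect distinct sums.
a = -3: -3+-5=-8, -3+-3=-6, -3+6=3
a = -2: -2+-5=-7, -2+-3=-5, -2+6=4
a = -1: -1+-5=-6, -1+-3=-4, -1+6=5
a = 5: 5+-5=0, 5+-3=2, 5+6=11
Collecting distinct sums: A + B = {-8, -7, -6, -5, -4, 0, 2, 3, 4, 5, 11}
|A + B| = 11

A + B = {-8, -7, -6, -5, -4, 0, 2, 3, 4, 5, 11}


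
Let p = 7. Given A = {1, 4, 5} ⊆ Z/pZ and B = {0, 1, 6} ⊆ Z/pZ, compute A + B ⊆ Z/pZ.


Work in Z/7Z: reduce every sum a + b modulo 7.
Enumerate all 9 pairs:
a = 1: 1+0=1, 1+1=2, 1+6=0
a = 4: 4+0=4, 4+1=5, 4+6=3
a = 5: 5+0=5, 5+1=6, 5+6=4
Distinct residues collected: {0, 1, 2, 3, 4, 5, 6}
|A + B| = 7 (out of 7 total residues).

A + B = {0, 1, 2, 3, 4, 5, 6}


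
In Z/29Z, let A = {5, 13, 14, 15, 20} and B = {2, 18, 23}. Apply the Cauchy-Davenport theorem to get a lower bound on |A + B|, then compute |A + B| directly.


Cauchy-Davenport: |A + B| ≥ min(p, |A| + |B| - 1) for A, B nonempty in Z/pZ.
|A| = 5, |B| = 3, p = 29.
CD lower bound = min(29, 5 + 3 - 1) = min(29, 7) = 7.
Compute A + B mod 29 directly:
a = 5: 5+2=7, 5+18=23, 5+23=28
a = 13: 13+2=15, 13+18=2, 13+23=7
a = 14: 14+2=16, 14+18=3, 14+23=8
a = 15: 15+2=17, 15+18=4, 15+23=9
a = 20: 20+2=22, 20+18=9, 20+23=14
A + B = {2, 3, 4, 7, 8, 9, 14, 15, 16, 17, 22, 23, 28}, so |A + B| = 13.
Verify: 13 ≥ 7? Yes ✓.

CD lower bound = 7, actual |A + B| = 13.


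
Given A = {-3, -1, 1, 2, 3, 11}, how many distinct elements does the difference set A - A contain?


A - A = {a - a' : a, a' ∈ A}; |A| = 6.
Bounds: 2|A|-1 ≤ |A - A| ≤ |A|² - |A| + 1, i.e. 11 ≤ |A - A| ≤ 31.
Note: 0 ∈ A - A always (from a - a). The set is symmetric: if d ∈ A - A then -d ∈ A - A.
Enumerate nonzero differences d = a - a' with a > a' (then include -d):
Positive differences: {1, 2, 3, 4, 5, 6, 8, 9, 10, 12, 14}
Full difference set: {0} ∪ (positive diffs) ∪ (negative diffs).
|A - A| = 1 + 2·11 = 23 (matches direct enumeration: 23).

|A - A| = 23


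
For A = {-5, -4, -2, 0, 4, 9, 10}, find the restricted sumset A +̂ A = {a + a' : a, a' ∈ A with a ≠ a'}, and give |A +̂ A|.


Restricted sumset: A +̂ A = {a + a' : a ∈ A, a' ∈ A, a ≠ a'}.
Equivalently, take A + A and drop any sum 2a that is achievable ONLY as a + a for a ∈ A (i.e. sums representable only with equal summands).
Enumerate pairs (a, a') with a < a' (symmetric, so each unordered pair gives one sum; this covers all a ≠ a'):
  -5 + -4 = -9
  -5 + -2 = -7
  -5 + 0 = -5
  -5 + 4 = -1
  -5 + 9 = 4
  -5 + 10 = 5
  -4 + -2 = -6
  -4 + 0 = -4
  -4 + 4 = 0
  -4 + 9 = 5
  -4 + 10 = 6
  -2 + 0 = -2
  -2 + 4 = 2
  -2 + 9 = 7
  -2 + 10 = 8
  0 + 4 = 4
  0 + 9 = 9
  0 + 10 = 10
  4 + 9 = 13
  4 + 10 = 14
  9 + 10 = 19
Collected distinct sums: {-9, -7, -6, -5, -4, -2, -1, 0, 2, 4, 5, 6, 7, 8, 9, 10, 13, 14, 19}
|A +̂ A| = 19
(Reference bound: |A +̂ A| ≥ 2|A| - 3 for |A| ≥ 2, with |A| = 7 giving ≥ 11.)

|A +̂ A| = 19


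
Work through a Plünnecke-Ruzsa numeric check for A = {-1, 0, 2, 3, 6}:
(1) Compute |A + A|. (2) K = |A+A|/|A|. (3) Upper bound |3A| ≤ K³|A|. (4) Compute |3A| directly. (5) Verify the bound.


|A| = 5.
Step 1: Compute A + A by enumerating all 25 pairs.
A + A = {-2, -1, 0, 1, 2, 3, 4, 5, 6, 8, 9, 12}, so |A + A| = 12.
Step 2: Doubling constant K = |A + A|/|A| = 12/5 = 12/5 ≈ 2.4000.
Step 3: Plünnecke-Ruzsa gives |3A| ≤ K³·|A| = (2.4000)³ · 5 ≈ 69.1200.
Step 4: Compute 3A = A + A + A directly by enumerating all triples (a,b,c) ∈ A³; |3A| = 19.
Step 5: Check 19 ≤ 69.1200? Yes ✓.

K = 12/5, Plünnecke-Ruzsa bound K³|A| ≈ 69.1200, |3A| = 19, inequality holds.


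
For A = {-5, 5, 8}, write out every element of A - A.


A - A = {a - a' : a, a' ∈ A}.
Compute a - a' for each ordered pair (a, a'):
a = -5: -5--5=0, -5-5=-10, -5-8=-13
a = 5: 5--5=10, 5-5=0, 5-8=-3
a = 8: 8--5=13, 8-5=3, 8-8=0
Collecting distinct values (and noting 0 appears from a-a):
A - A = {-13, -10, -3, 0, 3, 10, 13}
|A - A| = 7

A - A = {-13, -10, -3, 0, 3, 10, 13}
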